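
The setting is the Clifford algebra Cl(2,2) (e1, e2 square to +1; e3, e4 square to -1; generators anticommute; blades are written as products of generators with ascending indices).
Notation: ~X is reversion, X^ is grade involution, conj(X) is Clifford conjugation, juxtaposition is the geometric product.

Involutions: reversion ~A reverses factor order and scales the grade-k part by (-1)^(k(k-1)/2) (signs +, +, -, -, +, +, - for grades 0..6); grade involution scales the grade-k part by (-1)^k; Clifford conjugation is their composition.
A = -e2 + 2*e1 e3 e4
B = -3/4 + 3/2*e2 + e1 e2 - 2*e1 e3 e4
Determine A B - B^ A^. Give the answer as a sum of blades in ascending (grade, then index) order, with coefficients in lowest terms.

first term: 5/2 + e1 + 3/4*e2 - 3/2*e1 e3 e4 + 2*e2 e3 e4 + e1 e2 e3 e4
second term: 5/2 + e1 - 3/4*e2 + 3/2*e1 e3 e4 + 2*e2 e3 e4 - e1 e2 e3 e4
Answer: 3/2*e2 - 3*e1 e3 e4 + 2*e1 e2 e3 e4


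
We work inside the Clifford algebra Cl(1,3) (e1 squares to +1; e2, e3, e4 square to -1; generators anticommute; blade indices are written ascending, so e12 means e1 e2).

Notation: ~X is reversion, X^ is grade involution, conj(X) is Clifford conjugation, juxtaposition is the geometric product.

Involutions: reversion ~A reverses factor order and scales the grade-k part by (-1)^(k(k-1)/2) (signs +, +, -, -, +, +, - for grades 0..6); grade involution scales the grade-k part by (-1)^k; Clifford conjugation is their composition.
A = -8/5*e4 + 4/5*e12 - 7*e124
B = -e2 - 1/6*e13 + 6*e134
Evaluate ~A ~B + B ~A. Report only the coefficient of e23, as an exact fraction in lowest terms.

first term: -4/5*e1 - 48/5*e13 - 7*e14 - 628/15*e23 - 8/5*e24 - 4/15*e134 - 179/30*e234
second term: 4/5*e1 + 48/5*e13 - 7*e14 - 628/15*e23 + 8/5*e24 + 4/15*e134 - 179/30*e234
Answer: -1256/15


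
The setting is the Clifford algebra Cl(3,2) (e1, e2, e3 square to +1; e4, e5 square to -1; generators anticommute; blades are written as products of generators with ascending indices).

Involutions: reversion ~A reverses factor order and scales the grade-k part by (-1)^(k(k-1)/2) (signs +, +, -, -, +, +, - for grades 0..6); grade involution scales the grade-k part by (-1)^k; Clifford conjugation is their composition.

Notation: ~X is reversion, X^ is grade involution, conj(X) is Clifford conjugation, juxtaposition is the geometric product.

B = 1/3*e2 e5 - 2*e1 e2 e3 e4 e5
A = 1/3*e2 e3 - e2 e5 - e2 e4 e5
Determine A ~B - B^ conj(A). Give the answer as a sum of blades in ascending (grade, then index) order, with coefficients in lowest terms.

first term: 1/3 - 1/3*e4 + 2*e1 e3 + 1/9*e3 e5 + 2*e1 e3 e4 + 2/3*e1 e4 e5
second term: 1/3 + 1/3*e4 - 2*e1 e3 - 1/9*e3 e5 + 2*e1 e3 e4 + 2/3*e1 e4 e5
Answer: -2/3*e4 + 4*e1 e3 + 2/9*e3 e5


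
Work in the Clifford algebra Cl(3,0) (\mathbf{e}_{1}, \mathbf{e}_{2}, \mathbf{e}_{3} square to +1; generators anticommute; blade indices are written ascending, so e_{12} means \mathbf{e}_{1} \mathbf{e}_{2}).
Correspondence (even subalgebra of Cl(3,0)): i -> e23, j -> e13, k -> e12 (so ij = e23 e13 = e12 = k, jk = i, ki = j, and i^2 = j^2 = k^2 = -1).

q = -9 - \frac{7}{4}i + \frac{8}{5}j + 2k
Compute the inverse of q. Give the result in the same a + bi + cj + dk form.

In blades: q = -9 + 2 e_{12} + \frac{8}{5} e_{13} - \frac{7}{4} e_{23}.
With qbar = -9 - 2 e_{12} - \frac{8}{5} e_{13} + \frac{7}{4} e_{23} (scalar fixed, mapped units negated), q qbar = \frac{36249}{400} (the sum of squared coefficients), so q^-1 = qbar / (\frac{36249}{400}) = -\frac{1200}{12083} - \frac{800}{36249} e_{12} - \frac{640}{36249} e_{13} + \frac{700}{36249} e_{23}; translating back:
Answer: -\frac{1200}{12083} + \frac{700}{36249}i - \frac{640}{36249}j - \frac{800}{36249}k


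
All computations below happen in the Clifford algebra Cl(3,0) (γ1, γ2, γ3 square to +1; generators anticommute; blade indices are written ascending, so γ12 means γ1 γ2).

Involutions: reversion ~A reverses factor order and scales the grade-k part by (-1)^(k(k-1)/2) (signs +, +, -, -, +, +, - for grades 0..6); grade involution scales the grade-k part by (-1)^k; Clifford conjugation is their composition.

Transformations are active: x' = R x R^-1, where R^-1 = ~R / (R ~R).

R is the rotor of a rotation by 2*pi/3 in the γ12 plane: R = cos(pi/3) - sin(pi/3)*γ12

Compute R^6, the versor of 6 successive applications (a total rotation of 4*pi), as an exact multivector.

Half-angle bookkeeping: 6 applications in γ12 add up to rotor phase 6*pi/3 = 2*pi, so R^6 = cos(2*pi) - sin(2*pi)*γ12.
cos(2*pi) = 1 and sin(2*pi) = 0, so R^6 = 1. The total rotation 4*pi is 2 full turns, so every vector returns to itself, yet the rotor is +1, back on the identity sheet (an even number of 2*pi turns).
Answer: 1


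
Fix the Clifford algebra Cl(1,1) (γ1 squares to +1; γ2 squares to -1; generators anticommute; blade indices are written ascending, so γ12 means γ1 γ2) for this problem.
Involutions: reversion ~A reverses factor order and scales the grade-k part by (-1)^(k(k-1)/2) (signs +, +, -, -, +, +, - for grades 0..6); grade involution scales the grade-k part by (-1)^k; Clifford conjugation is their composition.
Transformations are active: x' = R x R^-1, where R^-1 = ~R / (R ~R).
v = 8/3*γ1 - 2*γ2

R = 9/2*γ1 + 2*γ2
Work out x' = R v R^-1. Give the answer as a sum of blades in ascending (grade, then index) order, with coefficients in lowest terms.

~R = 9/2*γ1 + 2*γ2, and R ~R = 65/4, so R^-1 = ~R / (65/4).
R v = 16 - 43/3*γ12
Answer: 1208/195*γ1 + 386/65*γ2


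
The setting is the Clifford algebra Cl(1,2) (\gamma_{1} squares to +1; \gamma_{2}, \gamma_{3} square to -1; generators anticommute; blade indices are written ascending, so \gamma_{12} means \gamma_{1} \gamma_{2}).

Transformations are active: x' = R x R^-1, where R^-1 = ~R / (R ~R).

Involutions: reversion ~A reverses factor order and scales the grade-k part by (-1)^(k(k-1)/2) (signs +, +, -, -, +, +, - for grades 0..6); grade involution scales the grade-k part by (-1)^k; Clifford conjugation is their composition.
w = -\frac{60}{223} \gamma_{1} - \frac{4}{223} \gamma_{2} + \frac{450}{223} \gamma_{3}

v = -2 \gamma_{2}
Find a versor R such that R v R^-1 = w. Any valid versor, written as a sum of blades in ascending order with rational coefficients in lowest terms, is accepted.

Here q(v) = q(w) = -4; the classical choice R = v + w = -\frac{60}{223} \gamma_{1} - \frac{450}{223} \gamma_{2} + \frac{450}{223} \gamma_{3} then realises v -> w under the sandwich.
Answer: -\frac{60}{223} \gamma_{1} - \frac{450}{223} \gamma_{2} + \frac{450}{223} \gamma_{3}


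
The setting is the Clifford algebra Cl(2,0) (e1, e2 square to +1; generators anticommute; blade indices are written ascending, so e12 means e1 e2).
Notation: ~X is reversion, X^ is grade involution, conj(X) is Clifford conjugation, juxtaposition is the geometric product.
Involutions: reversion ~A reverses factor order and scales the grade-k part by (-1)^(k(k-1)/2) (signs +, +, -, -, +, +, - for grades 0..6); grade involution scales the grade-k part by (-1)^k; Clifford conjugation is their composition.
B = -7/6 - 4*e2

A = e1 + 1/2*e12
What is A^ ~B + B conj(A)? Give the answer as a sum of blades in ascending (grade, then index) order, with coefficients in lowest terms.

first term: -5/6*e1 + 41/12*e12
second term: -5/6*e1 - 41/12*e12
Answer: -5/3*e1


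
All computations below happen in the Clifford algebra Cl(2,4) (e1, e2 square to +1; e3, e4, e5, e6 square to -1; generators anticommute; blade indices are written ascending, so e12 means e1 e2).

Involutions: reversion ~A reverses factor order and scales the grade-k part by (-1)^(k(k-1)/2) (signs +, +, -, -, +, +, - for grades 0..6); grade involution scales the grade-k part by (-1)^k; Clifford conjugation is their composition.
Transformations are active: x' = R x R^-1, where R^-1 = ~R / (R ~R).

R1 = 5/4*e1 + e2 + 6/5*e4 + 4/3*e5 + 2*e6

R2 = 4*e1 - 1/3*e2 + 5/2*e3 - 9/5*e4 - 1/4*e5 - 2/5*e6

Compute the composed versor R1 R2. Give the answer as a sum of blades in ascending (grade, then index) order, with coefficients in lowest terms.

Distribute over the terms of R1 (each basis-blade product reordered to ascending indices, repeated generators contracted through their squares):
(5/4*e1) R2 = 5 - 5/12*e12 + 25/8*e13 - 9/4*e14 - 5/16*e15 - 1/2*e16
(e2) R2 = -1/3 - 4*e12 + 5/2*e23 - 9/5*e24 - 1/4*e25 - 2/5*e26
(6/5*e4) R2 = 54/25 - 24/5*e14 + 2/5*e24 - 3*e34 - 3/10*e45 - 12/25*e46
(4/3*e5) R2 = 1/3 - 16/3*e15 + 4/9*e25 - 10/3*e35 + 12/5*e45 - 8/15*e56
(2*e6) R2 = 4/5 - 8*e16 + 2/3*e26 - 5*e36 + 18/5*e46 + 1/2*e56
Summing the partial products and collecting blades:
Answer: 199/25 - 53/12*e12 + 25/8*e13 - 141/20*e14 - 271/48*e15 - 17/2*e16 + 5/2*e23 - 7/5*e24 + 7/36*e25 + 4/15*e26 - 3*e34 - 10/3*e35 - 5*e36 + 21/10*e45 + 78/25*e46 - 1/30*e56


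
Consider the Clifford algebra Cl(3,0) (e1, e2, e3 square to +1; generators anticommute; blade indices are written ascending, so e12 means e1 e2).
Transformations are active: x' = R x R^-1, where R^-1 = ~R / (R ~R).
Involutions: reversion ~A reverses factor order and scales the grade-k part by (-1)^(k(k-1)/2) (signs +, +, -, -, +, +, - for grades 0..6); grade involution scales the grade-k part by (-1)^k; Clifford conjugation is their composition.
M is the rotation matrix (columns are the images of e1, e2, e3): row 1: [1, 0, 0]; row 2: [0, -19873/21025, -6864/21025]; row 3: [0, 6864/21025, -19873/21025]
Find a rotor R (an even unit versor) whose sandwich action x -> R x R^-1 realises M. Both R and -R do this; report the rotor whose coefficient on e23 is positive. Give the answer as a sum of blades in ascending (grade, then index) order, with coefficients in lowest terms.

Method: write R = a + b12*e12 + b13*e13 + b23*e23 with a^2 + b12^2 + b13^2 + b23^2 = 1 (so R^-1 = ~R). Expanding the columns R e_j ~R gives tr M = 4a^2 - 1 and, from the antisymmetric part, M21 - M12 = -4a*b12, M13 - M31 = 4a*b13, M32 - M23 = -4a*b23.
Here tr M = -18721/21025, so a^2 = (1 + tr M)/4 = 576/21025 and a = ±24/145. Taking a = 24/145: M21 - M12 = 0, M13 - M31 = 0, M32 - M23 = 13728/21025, giving b12 = 0, b13 = 0, b23 = -143/145, i.e. R = 24/145 - 143/145*e23.
Its e23 coefficient is negative, so report the other preimage -R.
Answer: -24/145 + 143/145*e23. Note: both R and -R realise this M (trace -18721/21025); the covering map identifies them, and the e23-coefficient sign is the tie-breaker.


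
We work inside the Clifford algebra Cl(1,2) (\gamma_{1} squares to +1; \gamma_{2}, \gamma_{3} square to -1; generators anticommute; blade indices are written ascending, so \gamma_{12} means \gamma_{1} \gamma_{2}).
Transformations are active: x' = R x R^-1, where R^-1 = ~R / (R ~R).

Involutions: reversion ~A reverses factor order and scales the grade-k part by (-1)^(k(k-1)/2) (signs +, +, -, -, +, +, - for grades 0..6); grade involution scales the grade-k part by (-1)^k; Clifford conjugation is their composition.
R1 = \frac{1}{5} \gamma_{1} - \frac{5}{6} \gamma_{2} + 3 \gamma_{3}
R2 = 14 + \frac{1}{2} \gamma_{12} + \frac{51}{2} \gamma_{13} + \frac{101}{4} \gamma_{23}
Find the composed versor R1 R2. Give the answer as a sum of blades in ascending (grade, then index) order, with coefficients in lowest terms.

Distribute over the terms of R1 (each basis-blade product reordered to ascending indices, repeated generators contracted through their squares):
(\frac{1}{5} \gamma_{1}) R2 = \frac{14}{5} \gamma_{1} + \frac{1}{10} \gamma_{2} + \frac{51}{10} \gamma_{3} + \frac{101}{20} \gamma_{123}
(-\frac{5}{6} \gamma_{2}) R2 = -\frac{5}{12} \gamma_{1} - \frac{35}{3} \gamma_{2} + \frac{505}{24} \gamma_{3} + \frac{85}{4} \gamma_{123}
(3 \gamma_{3}) R2 = \frac{153}{2} \gamma_{1} + \frac{303}{4} \gamma_{2} + 42 \gamma_{3} + \frac{3}{2} \gamma_{123}
Summing the partial products and collecting blades:
Answer: \frac{4733}{60} \gamma_{1} + \frac{3851}{60} \gamma_{2} + \frac{8177}{120} \gamma_{3} + \frac{139}{5} \gamma_{123}


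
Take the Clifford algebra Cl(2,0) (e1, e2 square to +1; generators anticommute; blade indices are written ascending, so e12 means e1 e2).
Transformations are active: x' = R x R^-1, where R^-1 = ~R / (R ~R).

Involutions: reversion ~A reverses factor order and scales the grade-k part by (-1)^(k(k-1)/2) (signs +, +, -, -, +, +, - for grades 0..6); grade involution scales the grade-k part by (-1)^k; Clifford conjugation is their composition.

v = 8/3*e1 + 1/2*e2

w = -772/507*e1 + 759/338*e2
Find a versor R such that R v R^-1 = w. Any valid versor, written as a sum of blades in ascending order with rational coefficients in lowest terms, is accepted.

Sketch: the shared square 265/36 makes R = v + w = 580/507*e1 + 464/169*e2 the natural versor; its sandwich fixes that direction, negates (v - w)/2, and sends v to w.
Answer: 580/507*e1 + 464/169*e2


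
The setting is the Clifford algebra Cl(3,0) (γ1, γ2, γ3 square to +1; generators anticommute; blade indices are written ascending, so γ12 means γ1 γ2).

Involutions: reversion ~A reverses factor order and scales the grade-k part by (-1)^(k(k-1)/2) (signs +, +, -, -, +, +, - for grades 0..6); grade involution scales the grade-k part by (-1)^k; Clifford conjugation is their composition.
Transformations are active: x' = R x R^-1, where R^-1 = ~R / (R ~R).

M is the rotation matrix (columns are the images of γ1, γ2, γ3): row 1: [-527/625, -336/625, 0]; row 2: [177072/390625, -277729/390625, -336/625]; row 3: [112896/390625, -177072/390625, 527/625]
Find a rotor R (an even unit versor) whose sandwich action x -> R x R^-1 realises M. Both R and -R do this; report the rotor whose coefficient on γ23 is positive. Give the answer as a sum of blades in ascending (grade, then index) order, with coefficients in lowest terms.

Method: write R = a + b12*γ12 + b13*γ13 + b23*γ23 with a^2 + b12^2 + b13^2 + b23^2 = 1 (so R^-1 = ~R). Expanding the columns R e_j ~R gives tr M = 4a^2 - 1 and, from the antisymmetric part, M21 - M12 = -4a*b12, M13 - M31 = 4a*b13, M32 - M23 = -4a*b23.
Here tr M = -277729/390625, so a^2 = (1 + tr M)/4 = 28224/390625 and a = ±168/625. Taking a = 168/625: M21 - M12 = 387072/390625, M13 - M31 = -112896/390625, M32 - M23 = 32928/390625, giving b12 = -576/625, b13 = -168/625, b23 = -49/625, i.e. R = 168/625 - 576/625*γ12 - 168/625*γ13 - 49/625*γ23.
Its γ23 coefficient is negative, so report the other preimage -R.
Answer: -168/625 + 576/625*γ12 + 168/625*γ13 + 49/625*γ23. Note: both R and -R realise this M (trace -277729/390625); the covering map identifies them, and the γ23-coefficient sign is the tie-breaker.


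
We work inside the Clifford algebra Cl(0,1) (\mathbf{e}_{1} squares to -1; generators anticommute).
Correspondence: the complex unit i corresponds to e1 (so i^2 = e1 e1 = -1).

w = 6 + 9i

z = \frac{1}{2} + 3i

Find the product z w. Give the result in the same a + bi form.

In blades: z = \frac{1}{2} + 3 e_{1}, w = 6 + 9 e_{1}.
Distribute z over w term by term (generator squares from the signature, products reordered to ascending indices): (\frac{1}{2})*w = 3 + \frac{9}{2} e_{1}; (3 e_{1})*w = -27 + 18 e_{1}.
Sum: -24 + \frac{45}{2} e_{1}; translating back through the correspondence:
Answer: -24 + \frac{45}{2}i


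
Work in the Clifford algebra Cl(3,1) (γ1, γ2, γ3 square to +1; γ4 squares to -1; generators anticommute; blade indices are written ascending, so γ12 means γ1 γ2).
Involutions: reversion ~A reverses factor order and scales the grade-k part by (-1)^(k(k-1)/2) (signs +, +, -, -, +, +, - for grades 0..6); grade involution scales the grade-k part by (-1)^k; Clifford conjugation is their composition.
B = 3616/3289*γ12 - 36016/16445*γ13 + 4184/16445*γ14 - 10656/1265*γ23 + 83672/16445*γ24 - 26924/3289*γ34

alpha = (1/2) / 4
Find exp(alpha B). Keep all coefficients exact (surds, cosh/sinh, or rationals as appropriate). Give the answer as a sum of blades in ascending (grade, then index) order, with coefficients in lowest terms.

B^2 term by term: the squares give (3616/3289)^2*(γ12)^2 + (-36016/16445)^2*(γ13)^2 + (4184/16445)^2*(γ14)^2 + (-10656/1265)^2*(γ23)^2 + (83672/16445)^2*(γ24)^2 + (-26924/3289)^2*(γ34)^2 = 13075456/10817521*(-1) + 1297152256/270438025*(-1) + 17505856/270438025*(+1) + 113550336/1600225*(-1) + 7001003584/270438025*(+1) + 724901776/10817521*(+1) = 16 (each basis 2-blade squares to minus the product of its generators' squares); cross terms between blades sharing an index anticommute and cancel; the commuting (index-disjoint) pairs give grade-4 terms 2*c*c'*(blade product), which cancel blade by blade — γ1234: -194714368/10817521 + 6027061504/270438025 - 89169408/20802925 = 0 — confirming B is simple. So B^2 = 16.
B^2 = 16 — the positive square puts this in the hyperbolic regime; l = 4, alpha*l = 1/2, so exp(alpha B) = cosh(1/2) + (sinh(1/2)/4)*B = cosh(1/2) + (sinh(1/2)/4)*B.
Answer: cosh(1/2) + 904*sinh(1/2)/3289*γ12 - 9004*sinh(1/2)/16445*γ13 + 1046*sinh(1/2)/16445*γ14 - 2664*sinh(1/2)/1265*γ23 + 20918*sinh(1/2)/16445*γ24 - 6731*sinh(1/2)/3289*γ34


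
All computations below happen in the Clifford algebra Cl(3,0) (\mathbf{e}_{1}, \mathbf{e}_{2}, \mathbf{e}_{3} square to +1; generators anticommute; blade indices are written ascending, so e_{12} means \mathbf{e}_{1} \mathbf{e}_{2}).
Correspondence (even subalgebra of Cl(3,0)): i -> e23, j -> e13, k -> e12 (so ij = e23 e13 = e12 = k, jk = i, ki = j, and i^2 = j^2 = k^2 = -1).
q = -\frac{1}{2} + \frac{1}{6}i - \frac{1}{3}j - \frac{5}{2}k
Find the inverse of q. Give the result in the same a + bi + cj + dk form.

In blades: q = -\frac{1}{2} - \frac{5}{2} e_{12} - \frac{1}{3} e_{13} + \frac{1}{6} e_{23}.
With qbar = -\frac{1}{2} + \frac{5}{2} e_{12} + \frac{1}{3} e_{13} - \frac{1}{6} e_{23} (scalar fixed, mapped units negated), q qbar = \frac{239}{36} (the sum of squared coefficients), so q^-1 = qbar / (\frac{239}{36}) = -\frac{18}{239} + \frac{90}{239} e_{12} + \frac{12}{239} e_{13} - \frac{6}{239} e_{23}; translating back:
Answer: -\frac{18}{239} - \frac{6}{239}i + \frac{12}{239}j + \frac{90}{239}k


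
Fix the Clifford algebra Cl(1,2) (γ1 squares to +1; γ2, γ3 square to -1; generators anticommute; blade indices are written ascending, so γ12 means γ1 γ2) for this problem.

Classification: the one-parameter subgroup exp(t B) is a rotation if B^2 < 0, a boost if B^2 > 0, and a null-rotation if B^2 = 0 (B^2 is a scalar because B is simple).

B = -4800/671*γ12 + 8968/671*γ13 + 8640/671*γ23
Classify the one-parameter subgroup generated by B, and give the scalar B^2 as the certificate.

B^2 term by term: the squares give (-4800/671)^2*(γ12)^2 + (8968/671)^2*(γ13)^2 + (8640/671)^2*(γ23)^2 = 23040000/450241*(+1) + 80425024/450241*(+1) + 74649600/450241*(-1) = 64 (each basis 2-blade squares to minus the product of its generators' squares); cross terms between blades sharing an index anticommute and cancel. So B^2 = 64.
Answer: boost, certificate B^2 = 64. Note: conjugating B changes its blade decomposition but never the scalar B^2 = 64, whose sign settles the classification.


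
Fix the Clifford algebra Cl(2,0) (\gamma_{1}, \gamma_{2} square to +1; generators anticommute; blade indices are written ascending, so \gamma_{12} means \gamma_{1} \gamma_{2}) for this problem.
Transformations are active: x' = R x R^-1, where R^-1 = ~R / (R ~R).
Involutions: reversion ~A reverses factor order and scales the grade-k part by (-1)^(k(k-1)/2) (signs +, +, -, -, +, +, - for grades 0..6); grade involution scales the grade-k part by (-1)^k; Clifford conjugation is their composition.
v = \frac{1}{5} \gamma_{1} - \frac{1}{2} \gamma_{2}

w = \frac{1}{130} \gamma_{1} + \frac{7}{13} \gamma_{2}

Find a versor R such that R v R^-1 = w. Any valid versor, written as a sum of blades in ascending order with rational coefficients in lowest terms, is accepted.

Here q(v) = q(w) = \frac{29}{100}; the classical choice R = v + w = \frac{27}{130} \gamma_{1} + \frac{1}{26} \gamma_{2} then realises v -> w under the sandwich.
Answer: \frac{27}{130} \gamma_{1} + \frac{1}{26} \gamma_{2}


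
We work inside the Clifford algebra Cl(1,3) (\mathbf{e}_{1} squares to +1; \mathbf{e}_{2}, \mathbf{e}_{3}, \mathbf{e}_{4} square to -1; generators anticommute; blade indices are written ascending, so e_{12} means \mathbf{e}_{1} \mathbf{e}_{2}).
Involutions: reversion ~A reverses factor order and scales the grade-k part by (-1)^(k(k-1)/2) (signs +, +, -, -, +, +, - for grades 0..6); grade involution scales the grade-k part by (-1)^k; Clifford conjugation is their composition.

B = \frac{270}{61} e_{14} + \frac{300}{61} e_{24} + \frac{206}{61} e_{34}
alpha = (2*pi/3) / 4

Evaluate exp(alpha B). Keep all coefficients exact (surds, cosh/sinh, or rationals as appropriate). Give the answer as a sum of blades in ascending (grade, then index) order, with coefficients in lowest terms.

B^2 term by term: the squares give (\frac{270}{61})^2*(e_{14})^2 + (\frac{300}{61})^2*(e_{24})^2 + (\frac{206}{61})^2*(e_{34})^2 = \frac{72900}{3721}*(+1) + \frac{90000}{3721}*(-1) + \frac{42436}{3721}*(-1) = -16 (each basis 2-blade squares to minus the product of its generators' squares); cross terms between blades sharing an index anticommute and cancel. So B^2 = -16.
B^2 = -16 — the series telescopes trigonometrically here: l = 4, alpha*l = \frac{2 \pi}{3}, so exp(alpha B) = cos(\frac{2 \pi}{3}) + (sin(\frac{2 \pi}{3})/4)*B = - \frac{1}{2} + (\frac{\sqrt{3}}{8})*B.
Answer: - \frac{1}{2} + \frac{135 \sqrt{3}}{244} e_{14} + \frac{75 \sqrt{3}}{122} e_{24} + \frac{103 \sqrt{3}}{244} e_{34}


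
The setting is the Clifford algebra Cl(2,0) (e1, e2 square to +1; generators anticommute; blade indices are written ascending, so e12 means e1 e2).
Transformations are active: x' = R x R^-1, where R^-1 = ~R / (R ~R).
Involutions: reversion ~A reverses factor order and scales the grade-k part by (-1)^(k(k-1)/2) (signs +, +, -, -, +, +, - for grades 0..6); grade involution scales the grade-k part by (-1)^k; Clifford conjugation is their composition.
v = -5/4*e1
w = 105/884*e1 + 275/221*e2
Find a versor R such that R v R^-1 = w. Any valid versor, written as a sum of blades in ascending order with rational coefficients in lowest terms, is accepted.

Take R = v + w = -250/221*e1 + 275/221*e2. Because q(v) = q(w) = 25/16, conjugation by R sends v exactly to w.
Answer: -250/221*e1 + 275/221*e2


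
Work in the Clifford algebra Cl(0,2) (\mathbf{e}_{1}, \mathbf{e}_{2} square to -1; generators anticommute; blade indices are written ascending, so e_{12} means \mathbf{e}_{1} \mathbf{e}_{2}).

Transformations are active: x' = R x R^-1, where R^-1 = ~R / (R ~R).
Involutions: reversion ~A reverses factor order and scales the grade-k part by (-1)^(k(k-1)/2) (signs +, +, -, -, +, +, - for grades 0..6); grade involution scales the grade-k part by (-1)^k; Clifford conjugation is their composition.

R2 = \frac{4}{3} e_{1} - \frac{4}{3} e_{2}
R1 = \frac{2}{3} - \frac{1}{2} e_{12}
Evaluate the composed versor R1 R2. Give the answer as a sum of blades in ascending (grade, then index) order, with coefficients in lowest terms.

Distribute over the terms of R1 (each basis-blade product reordered to ascending indices, repeated generators contracted through their squares):
(\frac{2}{3}) R2 = \frac{8}{9} e_{1} - \frac{8}{9} e_{2}
(-\frac{1}{2} e_{12}) R2 = -\frac{2}{3} e_{1} - \frac{2}{3} e_{2}
Summing the partial products and collecting blades:
Answer: \frac{2}{9} e_{1} - \frac{14}{9} e_{2}


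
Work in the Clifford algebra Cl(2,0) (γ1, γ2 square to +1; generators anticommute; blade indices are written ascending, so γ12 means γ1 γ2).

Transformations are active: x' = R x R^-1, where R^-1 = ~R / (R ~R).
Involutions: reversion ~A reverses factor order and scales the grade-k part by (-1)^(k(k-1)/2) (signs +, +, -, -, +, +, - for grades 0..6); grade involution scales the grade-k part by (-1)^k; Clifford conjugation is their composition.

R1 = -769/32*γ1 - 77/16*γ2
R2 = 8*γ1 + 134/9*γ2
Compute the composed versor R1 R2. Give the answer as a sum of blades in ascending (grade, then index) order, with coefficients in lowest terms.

Distribute over the terms of R1 (each basis-blade product reordered to ascending indices, repeated generators contracted through their squares):
(-769/32*γ1) R2 = -769/4 - 51523/144*γ12
(-77/16*γ2) R2 = -5159/72 + 77/2*γ12
Summing the partial products and collecting blades:
Answer: -19001/72 - 45979/144*γ12


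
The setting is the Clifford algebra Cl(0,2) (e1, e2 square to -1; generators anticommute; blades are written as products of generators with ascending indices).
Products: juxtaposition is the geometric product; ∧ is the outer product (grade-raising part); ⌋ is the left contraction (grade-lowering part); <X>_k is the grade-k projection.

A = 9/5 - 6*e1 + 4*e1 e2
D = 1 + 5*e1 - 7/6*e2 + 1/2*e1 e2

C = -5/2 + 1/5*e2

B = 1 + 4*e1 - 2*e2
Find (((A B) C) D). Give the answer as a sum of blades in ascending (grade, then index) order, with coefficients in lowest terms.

step 1: 129/5 + 46/5*e1 + 62/5*e2 + 16*e1 e2
step 2: -3349/50 - 131/5*e1 - 646/25*e2 - 954/25*e1 e2
step 3: 7943/150 - 20927/50*e1 - 37619/300*e2 + 5287/60*e1 e2
Answer: 7943/150 - 20927/50*e1 - 37619/300*e2 + 5287/60*e1 e2


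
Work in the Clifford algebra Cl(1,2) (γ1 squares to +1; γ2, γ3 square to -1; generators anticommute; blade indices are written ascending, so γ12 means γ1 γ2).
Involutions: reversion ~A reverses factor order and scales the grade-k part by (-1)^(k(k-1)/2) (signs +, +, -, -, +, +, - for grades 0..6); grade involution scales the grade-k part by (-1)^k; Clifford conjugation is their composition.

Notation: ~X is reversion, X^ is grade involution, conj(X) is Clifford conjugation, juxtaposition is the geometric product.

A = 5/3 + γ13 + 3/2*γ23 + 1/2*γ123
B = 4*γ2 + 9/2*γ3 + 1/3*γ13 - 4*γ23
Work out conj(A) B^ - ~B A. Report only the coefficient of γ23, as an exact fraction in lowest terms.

first term: -19/3 - 5/2*γ1 - 163/12*γ2 - 3/2*γ3 + 27/4*γ12 - 13/9*γ13 - 20/3*γ23 - 4*γ123
second term: -19/3 + 5/2*γ1 + 163/12*γ2 + 3/2*γ3 - 27/4*γ12 + 13/9*γ13 + 20/3*γ23 - 4*γ123
Answer: -40/3


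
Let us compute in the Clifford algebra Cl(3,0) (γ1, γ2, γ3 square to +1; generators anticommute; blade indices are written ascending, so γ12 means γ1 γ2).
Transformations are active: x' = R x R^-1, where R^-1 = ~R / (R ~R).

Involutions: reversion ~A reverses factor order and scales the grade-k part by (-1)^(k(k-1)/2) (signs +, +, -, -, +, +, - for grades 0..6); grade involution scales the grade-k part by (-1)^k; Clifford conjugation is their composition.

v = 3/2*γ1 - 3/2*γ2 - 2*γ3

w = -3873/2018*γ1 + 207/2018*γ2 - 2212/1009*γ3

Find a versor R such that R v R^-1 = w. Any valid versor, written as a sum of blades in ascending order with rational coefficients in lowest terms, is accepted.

The midline construction: v and w both square to 17/2, so reflecting in their sum -423/1009*γ1 - 1410/1009*γ2 - 4230/1009*γ3 exchanges them.
Answer: -423/1009*γ1 - 1410/1009*γ2 - 4230/1009*γ3


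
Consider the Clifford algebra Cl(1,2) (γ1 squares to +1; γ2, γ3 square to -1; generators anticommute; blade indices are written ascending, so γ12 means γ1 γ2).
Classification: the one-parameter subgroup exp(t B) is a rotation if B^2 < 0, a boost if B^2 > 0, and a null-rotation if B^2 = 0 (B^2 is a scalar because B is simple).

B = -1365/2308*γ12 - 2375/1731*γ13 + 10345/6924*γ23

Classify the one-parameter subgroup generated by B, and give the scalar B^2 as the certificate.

B^2 term by term: the squares give (-1365/2308)^2*(γ12)^2 + (-2375/1731)^2*(γ13)^2 + (10345/6924)^2*(γ23)^2 = 1863225/5326864*(+1) + 5640625/2996361*(+1) + 107019025/47941776*(-1) = 0 (each basis 2-blade squares to minus the product of its generators' squares); cross terms between blades sharing an index anticommute and cancel. So B^2 = 0.
Answer: null-rotation, certificate B^2 = 0. Because 0 is invariant under every versor sandwich, the classification follows from its sign alone.


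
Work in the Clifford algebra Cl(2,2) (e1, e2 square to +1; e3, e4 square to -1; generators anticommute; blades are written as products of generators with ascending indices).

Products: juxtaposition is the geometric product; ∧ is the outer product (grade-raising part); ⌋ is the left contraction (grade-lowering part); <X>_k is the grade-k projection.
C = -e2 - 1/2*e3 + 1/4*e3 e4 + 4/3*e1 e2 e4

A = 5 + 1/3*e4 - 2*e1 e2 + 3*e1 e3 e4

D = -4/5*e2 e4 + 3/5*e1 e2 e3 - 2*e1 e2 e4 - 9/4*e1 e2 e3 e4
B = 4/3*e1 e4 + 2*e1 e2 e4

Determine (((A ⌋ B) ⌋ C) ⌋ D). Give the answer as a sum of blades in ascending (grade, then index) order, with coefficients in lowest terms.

step 1: 4/9*e1 + 4*e4 - 2/3*e1 e2 + 20/3*e1 e4 + 10*e1 e2 e4
step 2: 40/3 - 80/9*e2 + e3 + 8/9*e4 - 16/3*e1 e2 + 16/27*e2 e4
step 3: -64/135 - 32/27*e1 - 32/45*e2 + 16/5*e3 - 32/9*e4 + 53/45*e1 e2 + 20/3*e1 e3 - 160/9*e1 e4 - 32/3*e2 e4 - 12*e3 e4 + 6*e1 e2 e3 - 293/12*e1 e2 e4 - 20*e1 e3 e4 - 30*e1 e2 e3 e4
Answer: -64/135 - 32/27*e1 - 32/45*e2 + 16/5*e3 - 32/9*e4 + 53/45*e1 e2 + 20/3*e1 e3 - 160/9*e1 e4 - 32/3*e2 e4 - 12*e3 e4 + 6*e1 e2 e3 - 293/12*e1 e2 e4 - 20*e1 e3 e4 - 30*e1 e2 e3 e4


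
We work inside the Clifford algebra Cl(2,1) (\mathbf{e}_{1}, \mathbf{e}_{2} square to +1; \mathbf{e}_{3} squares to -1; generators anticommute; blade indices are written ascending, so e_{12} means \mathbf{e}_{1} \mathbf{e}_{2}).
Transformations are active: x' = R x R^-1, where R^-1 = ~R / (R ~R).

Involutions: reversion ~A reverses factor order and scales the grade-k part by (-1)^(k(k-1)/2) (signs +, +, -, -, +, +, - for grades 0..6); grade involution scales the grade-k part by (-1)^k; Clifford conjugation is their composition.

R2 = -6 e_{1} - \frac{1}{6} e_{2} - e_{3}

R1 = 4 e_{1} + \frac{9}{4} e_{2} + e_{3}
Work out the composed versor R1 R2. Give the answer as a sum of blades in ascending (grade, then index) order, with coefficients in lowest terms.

Distribute over the terms of R1 (each basis-blade product reordered to ascending indices, repeated generators contracted through their squares):
(4 e_{1}) R2 = -24 - \frac{2}{3} e_{12} - 4 e_{13}
(\frac{9}{4} e_{2}) R2 = -\frac{3}{8} + \frac{27}{2} e_{12} - \frac{9}{4} e_{23}
(e_{3}) R2 = 1 + 6 e_{13} + \frac{1}{6} e_{23}
Summing the partial products and collecting blades:
Answer: -\frac{187}{8} + \frac{77}{6} e_{12} + 2 e_{13} - \frac{25}{12} e_{23}


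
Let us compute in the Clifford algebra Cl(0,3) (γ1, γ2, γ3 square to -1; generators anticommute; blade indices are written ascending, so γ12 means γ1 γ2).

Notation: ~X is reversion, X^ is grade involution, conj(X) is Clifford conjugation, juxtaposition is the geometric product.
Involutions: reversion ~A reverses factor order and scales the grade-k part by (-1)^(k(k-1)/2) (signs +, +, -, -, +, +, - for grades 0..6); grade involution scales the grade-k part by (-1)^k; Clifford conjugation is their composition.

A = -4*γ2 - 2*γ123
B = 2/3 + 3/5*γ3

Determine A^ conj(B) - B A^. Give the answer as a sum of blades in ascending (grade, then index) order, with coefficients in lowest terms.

first term: 8/3*γ2 + 6/5*γ12 - 12/5*γ23 + 4/3*γ123
second term: 8/3*γ2 - 6/5*γ12 - 12/5*γ23 + 4/3*γ123
Answer: 12/5*γ12


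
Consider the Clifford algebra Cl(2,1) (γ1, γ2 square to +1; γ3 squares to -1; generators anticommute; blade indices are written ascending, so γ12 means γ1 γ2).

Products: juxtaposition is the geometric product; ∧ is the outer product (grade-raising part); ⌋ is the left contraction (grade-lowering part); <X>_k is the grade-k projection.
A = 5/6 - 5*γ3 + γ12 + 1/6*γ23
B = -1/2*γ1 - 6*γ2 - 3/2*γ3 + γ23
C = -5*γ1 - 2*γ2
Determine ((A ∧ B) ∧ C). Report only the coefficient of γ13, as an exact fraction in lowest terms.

step 1: -5/12*γ1 - 5*γ2 - 5/4*γ3 - 5/2*γ13 - 175/6*γ23 - 19/12*γ123
step 2: -145/6*γ12 - 25/4*γ13 - 5/2*γ23 + 845/6*γ123
Answer: -25/4


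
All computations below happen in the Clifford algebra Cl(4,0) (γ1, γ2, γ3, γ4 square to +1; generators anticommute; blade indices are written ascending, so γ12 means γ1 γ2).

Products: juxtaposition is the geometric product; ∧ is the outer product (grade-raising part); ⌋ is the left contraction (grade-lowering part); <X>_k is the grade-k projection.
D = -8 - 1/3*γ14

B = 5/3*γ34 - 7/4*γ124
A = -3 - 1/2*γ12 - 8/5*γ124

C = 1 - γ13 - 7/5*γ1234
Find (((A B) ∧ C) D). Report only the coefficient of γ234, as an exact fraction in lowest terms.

step 1: -14/5 - 7/8*γ4 - 5*γ34 + 8/3*γ123 + 21/4*γ124 - 5/6*γ1234
step 2: -14/5 - 7/8*γ4 + 14/5*γ13 - 5*γ34 + 8/3*γ123 + 21/4*γ124 + 7/8*γ134 + 463/150*γ1234
step 3: 112/5 - 7/24*γ1 - 7/4*γ2 - 7/24*γ3 + 7*γ4 - 311/15*γ13 + 14/15*γ14 + 463/450*γ23 + 614/15*γ34 - 64/3*γ123 - 42*γ124 - 7*γ134 - 8/9*γ234 - 1852/75*γ1234
Answer: -8/9


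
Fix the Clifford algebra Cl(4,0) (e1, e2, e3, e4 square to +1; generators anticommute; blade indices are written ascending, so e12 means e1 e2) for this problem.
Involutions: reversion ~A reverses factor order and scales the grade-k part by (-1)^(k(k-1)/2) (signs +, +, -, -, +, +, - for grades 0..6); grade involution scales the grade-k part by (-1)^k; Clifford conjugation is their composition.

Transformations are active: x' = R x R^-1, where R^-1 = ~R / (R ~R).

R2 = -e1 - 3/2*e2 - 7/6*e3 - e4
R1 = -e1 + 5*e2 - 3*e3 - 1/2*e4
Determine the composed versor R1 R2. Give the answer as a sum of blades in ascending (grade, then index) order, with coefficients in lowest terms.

Distribute over the terms of R1 (each basis-blade product reordered to ascending indices, repeated generators contracted through their squares):
(-e1) R2 = 1 + 3/2*e12 + 7/6*e13 + e14
(5*e2) R2 = -15/2 + 5*e12 - 35/6*e23 - 5*e24
(-3*e3) R2 = 7/2 - 3*e13 - 9/2*e23 + 3*e34
(-1/2*e4) R2 = 1/2 - 1/2*e14 - 3/4*e24 - 7/12*e34
Summing the partial products and collecting blades:
Answer: -5/2 + 13/2*e12 - 11/6*e13 + 1/2*e14 - 31/3*e23 - 23/4*e24 + 29/12*e34


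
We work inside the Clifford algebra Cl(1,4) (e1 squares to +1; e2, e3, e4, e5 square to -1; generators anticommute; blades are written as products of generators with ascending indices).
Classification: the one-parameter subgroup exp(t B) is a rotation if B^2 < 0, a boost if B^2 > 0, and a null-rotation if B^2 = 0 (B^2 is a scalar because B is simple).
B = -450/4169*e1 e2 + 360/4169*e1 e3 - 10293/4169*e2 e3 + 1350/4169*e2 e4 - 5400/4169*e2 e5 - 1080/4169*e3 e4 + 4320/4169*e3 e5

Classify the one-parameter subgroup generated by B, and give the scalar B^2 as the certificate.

B^2 term by term: the squares give (-450/4169)^2*(e1 e2)^2 + (360/4169)^2*(e1 e3)^2 + (-10293/4169)^2*(e2 e3)^2 + (1350/4169)^2*(e2 e4)^2 + (-5400/4169)^2*(e2 e5)^2 + (-1080/4169)^2*(e3 e4)^2 + (4320/4169)^2*(e3 e5)^2 = 202500/17380561*(+1) + 129600/17380561*(+1) + 105945849/17380561*(-1) + 1822500/17380561*(-1) + 29160000/17380561*(-1) + 1166400/17380561*(-1) + 18662400/17380561*(-1) = -9 (each basis 2-blade squares to minus the product of its generators' squares); cross terms between blades sharing an index anticommute and cancel; the commuting (index-disjoint) pairs give grade-4 terms 2*c*c'*(blade product), which cancel blade by blade — e1 e2 e3 e4: 972000/17380561 - 972000/17380561 = 0; e1 e2 e3 e5: -3888000/17380561 + 3888000/17380561 = 0; e2 e3 e4 e5: -11664000/17380561 + 11664000/17380561 = 0 — confirming B is simple. So B^2 = -9.
Answer: rotation, certificate B^2 = -9. Because -9 is invariant under every versor sandwich, the classification follows from its sign alone.


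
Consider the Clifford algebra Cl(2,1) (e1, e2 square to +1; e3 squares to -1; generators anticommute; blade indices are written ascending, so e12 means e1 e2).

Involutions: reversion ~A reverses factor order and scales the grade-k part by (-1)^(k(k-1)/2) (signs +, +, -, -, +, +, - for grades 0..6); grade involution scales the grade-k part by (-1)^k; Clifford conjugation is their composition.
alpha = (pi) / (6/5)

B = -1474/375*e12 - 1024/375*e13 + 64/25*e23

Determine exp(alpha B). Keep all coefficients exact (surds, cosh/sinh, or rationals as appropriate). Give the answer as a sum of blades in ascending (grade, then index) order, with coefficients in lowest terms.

B^2 term by term: the squares give (-1474/375)^2*(e12)^2 + (-1024/375)^2*(e13)^2 + (64/25)^2*(e23)^2 = 2172676/140625*(-1) + 1048576/140625*(+1) + 4096/625*(+1) = -36/25 (each basis 2-blade squares to minus the product of its generators' squares); cross terms between blades sharing an index anticommute and cancel. So B^2 = -36/25.
B^2 = -36/25 — circular case — the even/odd split gives cos and sin: l = 6/5, alpha*l = pi, so exp(alpha B) = cos(pi) + (sin(pi)/(6/5))*B = -1 + (0)*B.
Answer: -1


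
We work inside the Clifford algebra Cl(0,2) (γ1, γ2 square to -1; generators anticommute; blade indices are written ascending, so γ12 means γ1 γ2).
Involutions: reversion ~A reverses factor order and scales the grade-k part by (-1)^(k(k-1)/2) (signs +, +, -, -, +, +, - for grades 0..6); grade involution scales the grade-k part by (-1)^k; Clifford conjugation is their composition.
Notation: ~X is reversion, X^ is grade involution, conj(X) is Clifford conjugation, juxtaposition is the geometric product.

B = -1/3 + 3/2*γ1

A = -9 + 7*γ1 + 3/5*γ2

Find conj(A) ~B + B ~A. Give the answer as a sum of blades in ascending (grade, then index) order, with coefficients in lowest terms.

first term: 27/2 - 67/6*γ1 + 1/5*γ2 + 9/10*γ12
second term: -15/2 - 95/6*γ1 - 1/5*γ2 + 9/10*γ12
Answer: 6 - 27*γ1 + 9/5*γ12


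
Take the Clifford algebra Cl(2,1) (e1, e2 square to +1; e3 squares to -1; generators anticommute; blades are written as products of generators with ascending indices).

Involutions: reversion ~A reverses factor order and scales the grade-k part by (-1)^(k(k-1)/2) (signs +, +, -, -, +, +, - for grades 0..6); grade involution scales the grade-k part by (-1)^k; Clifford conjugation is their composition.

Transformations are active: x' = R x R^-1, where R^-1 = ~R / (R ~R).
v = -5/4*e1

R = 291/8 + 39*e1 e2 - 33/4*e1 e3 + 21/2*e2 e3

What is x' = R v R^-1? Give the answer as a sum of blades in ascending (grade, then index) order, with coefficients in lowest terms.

~R = 291/8 - 39*e1 e2 + 33/4*e1 e3 - 21/2*e2 e3, and R ~R = 170613/64, so R^-1 = ~R / (170613/64).
R v = -1455/32*e1 + 195/4*e2 - 165/16*e3 - 105/8*e1 e2 e3
Answer: 2845/25276*e1 + 8920/6319*e2 - 4205/6319*e3


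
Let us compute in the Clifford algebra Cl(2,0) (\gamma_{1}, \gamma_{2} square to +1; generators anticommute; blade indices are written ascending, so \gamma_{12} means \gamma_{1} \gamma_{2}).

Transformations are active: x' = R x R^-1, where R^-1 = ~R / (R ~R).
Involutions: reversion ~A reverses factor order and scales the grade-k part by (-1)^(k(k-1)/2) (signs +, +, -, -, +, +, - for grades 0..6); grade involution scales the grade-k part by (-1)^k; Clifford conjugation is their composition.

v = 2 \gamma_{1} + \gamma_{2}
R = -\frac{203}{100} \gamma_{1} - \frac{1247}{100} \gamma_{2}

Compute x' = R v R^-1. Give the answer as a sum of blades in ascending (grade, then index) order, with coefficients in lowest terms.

~R = -\frac{203}{100} \gamma_{1} - \frac{1247}{100} \gamma_{2}, and R ~R = \frac{798109}{5000}, so R^-1 = ~R / (\frac{798109}{5000}).
R v = -\frac{1653}{100} + \frac{2291}{100} \gamma_{12}
Answer: -\frac{1499}{949} \gamma_{1} + \frac{1502}{949} \gamma_{2}


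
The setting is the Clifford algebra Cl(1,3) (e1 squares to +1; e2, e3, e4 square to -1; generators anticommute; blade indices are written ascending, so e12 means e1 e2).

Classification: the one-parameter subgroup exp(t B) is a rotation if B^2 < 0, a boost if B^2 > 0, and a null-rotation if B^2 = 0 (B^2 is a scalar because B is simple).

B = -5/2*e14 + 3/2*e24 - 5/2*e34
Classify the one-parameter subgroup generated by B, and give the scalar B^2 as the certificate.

B^2 term by term: the squares give (-5/2)^2*(e14)^2 + (3/2)^2*(e24)^2 + (-5/2)^2*(e34)^2 = 25/4*(+1) + 9/4*(-1) + 25/4*(-1) = -9/4 (each basis 2-blade squares to minus the product of its generators' squares); cross terms between blades sharing an index anticommute and cancel. So B^2 = -9/4.
Answer: rotation, certificate B^2 = -9/4. The scalar -9/4 is the complete invariant here: its sign names the subgroup type.


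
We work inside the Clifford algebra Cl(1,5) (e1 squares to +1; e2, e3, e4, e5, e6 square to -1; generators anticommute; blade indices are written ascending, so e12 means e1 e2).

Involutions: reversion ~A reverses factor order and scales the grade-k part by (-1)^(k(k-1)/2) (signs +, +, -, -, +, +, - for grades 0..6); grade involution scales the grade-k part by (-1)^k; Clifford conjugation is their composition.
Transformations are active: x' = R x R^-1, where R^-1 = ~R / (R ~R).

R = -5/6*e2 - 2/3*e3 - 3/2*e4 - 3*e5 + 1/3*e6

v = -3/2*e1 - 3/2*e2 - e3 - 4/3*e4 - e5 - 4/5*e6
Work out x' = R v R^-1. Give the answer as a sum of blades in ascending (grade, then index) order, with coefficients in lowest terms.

~R = -5/6*e2 - 2/3*e3 - 3/2*e4 - 3*e5 + 1/3*e6, and R ~R = -25/2, so R^-1 = ~R / (-25/2).
R v = -133/20 - 5/4*e12 - e13 - 9/4*e14 - 9/2*e15 + 1/2*e16 - 1/6*e23 - 41/36*e24 - 11/3*e25 + 7/6*e26 - 11/18*e34 - 7/3*e35 + 13/15*e36 - 5/2*e45 + 74/45*e46 + 41/15*e56
Answer: 3/2*e1 + 46/75*e2 + 109/375*e3 - 197/750*e4 - 274/125*e5 + 433/375*e6
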